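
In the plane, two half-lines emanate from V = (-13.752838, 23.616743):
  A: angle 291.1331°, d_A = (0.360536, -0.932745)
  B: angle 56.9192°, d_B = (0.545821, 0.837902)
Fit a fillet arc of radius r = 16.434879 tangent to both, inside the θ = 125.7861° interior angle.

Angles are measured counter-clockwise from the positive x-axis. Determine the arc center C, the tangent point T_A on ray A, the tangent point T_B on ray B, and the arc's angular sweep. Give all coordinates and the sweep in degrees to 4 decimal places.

bisector direction at 354.0262° = (0.994569,-0.104075)
center distance |VC| = r/sin(θ/2) = 16.434879/sin(62.8931°) = 18.462888
C = V + |VC|·bis = (4.6098,21.6952)
T_A = V + ((C−V)·d_A)·d_A = V + 8.4127·d_A = (-10.7198,15.7699)
T_B = V + ((C−V)·d_B)·d_B = V + 8.4127·d_B = (-9.1610,30.6657)
sweep = 180° − θ = 54.2139°

center=(4.6098,21.6952) T_A=(-10.7198,15.7699) T_B=(-9.1610,30.6657) sweep=54.2139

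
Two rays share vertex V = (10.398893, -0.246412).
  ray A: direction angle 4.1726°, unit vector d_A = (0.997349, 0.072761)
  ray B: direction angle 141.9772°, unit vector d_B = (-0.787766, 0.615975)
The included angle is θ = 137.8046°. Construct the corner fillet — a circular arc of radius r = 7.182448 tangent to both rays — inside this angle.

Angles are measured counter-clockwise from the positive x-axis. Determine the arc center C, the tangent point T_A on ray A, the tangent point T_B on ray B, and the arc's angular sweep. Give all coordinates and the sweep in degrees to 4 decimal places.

bisector direction at 73.0749° = (0.291121,0.956686)
center distance |VC| = r/sin(θ/2) = 7.182448/sin(68.9023°) = 7.698494
C = V + |VC|·bis = (12.6401,7.1186)
T_A = V + ((C−V)·d_A)·d_A = V + 2.7711·d_A = (13.1627,-0.0448)
T_B = V + ((C−V)·d_B)·d_B = V + 2.7711·d_B = (8.2159,1.4605)
sweep = 180° − θ = 42.1954°

center=(12.6401,7.1186) T_A=(13.1627,-0.0448) T_B=(8.2159,1.4605) sweep=42.1954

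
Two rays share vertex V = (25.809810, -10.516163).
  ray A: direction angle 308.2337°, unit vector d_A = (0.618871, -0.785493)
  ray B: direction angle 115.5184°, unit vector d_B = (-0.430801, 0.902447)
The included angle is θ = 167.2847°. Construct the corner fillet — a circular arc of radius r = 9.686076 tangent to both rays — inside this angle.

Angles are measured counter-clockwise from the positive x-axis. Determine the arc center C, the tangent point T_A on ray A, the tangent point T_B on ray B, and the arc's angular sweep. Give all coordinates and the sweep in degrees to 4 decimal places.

bisector direction at 31.8760° = (0.849193,0.528083)
center distance |VC| = r/sin(θ/2) = 9.686076/sin(83.6423°) = 9.746014
C = V + |VC|·bis = (34.0861,-5.3695)
T_A = V + ((C−V)·d_A)·d_A = V + 1.0792·d_A = (26.4777,-11.3639)
T_B = V + ((C−V)·d_B)·d_B = V + 1.0792·d_B = (25.3449,-9.5422)
sweep = 180° − θ = 12.7153°

center=(34.0861,-5.3695) T_A=(26.4777,-11.3639) T_B=(25.3449,-9.5422) sweep=12.7153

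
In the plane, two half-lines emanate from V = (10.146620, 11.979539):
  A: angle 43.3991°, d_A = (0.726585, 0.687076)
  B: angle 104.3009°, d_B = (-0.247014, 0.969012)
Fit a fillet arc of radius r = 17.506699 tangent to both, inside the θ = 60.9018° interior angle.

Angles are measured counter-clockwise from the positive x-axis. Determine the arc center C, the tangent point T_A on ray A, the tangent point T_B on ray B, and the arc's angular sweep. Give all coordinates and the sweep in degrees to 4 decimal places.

bisector direction at 73.8500° = (0.278153,0.960537)
center distance |VC| = r/sin(θ/2) = 17.506699/sin(30.4509°) = 34.543619
C = V + |VC|·bis = (19.7550,45.1600)
T_A = V + ((C−V)·d_A)·d_A = V + 29.7788·d_A = (31.7835,32.4398)
T_B = V + ((C−V)·d_B)·d_B = V + 29.7788·d_B = (2.7908,40.8356)
sweep = 180° − θ = 119.0982°

center=(19.7550,45.1600) T_A=(31.7835,32.4398) T_B=(2.7908,40.8356) sweep=119.0982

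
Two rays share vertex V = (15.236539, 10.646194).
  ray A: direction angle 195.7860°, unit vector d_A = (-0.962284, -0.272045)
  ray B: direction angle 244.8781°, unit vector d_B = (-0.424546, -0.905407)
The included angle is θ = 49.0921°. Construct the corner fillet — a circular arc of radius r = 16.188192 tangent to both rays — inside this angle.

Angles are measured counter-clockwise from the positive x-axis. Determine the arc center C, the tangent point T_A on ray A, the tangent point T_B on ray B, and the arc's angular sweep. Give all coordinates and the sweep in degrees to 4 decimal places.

bisector direction at 220.3321° = (-0.762306,-0.647216)
center distance |VC| = r/sin(θ/2) = 16.188192/sin(24.5461°) = 38.967835
C = V + |VC|·bis = (-14.4689,-14.5744)
T_A = V + ((C−V)·d_A)·d_A = V + 35.4462·d_A = (-18.8728,1.0032)
T_B = V + ((C−V)·d_B)·d_B = V + 35.4462·d_B = (0.1880,-21.4470)
sweep = 180° − θ = 130.9079°

center=(-14.4689,-14.5744) T_A=(-18.8728,1.0032) T_B=(0.1880,-21.4470) sweep=130.9079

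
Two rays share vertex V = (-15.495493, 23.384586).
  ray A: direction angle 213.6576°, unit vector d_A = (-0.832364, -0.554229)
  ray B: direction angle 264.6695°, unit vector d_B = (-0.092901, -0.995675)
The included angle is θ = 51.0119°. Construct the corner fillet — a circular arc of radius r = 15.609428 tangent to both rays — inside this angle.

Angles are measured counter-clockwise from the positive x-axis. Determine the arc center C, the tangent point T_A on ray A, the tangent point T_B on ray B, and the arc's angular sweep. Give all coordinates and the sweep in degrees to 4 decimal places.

bisector direction at 239.1636° = (-0.512589,-0.858634)
center distance |VC| = r/sin(θ/2) = 15.609428/sin(25.5059°) = 36.250007
C = V + |VC|·bis = (-34.0769,-7.7409)
T_A = V + ((C−V)·d_A)·d_A = V + 32.7171·d_A = (-42.7280,5.2518)
T_B = V + ((C−V)·d_B)·d_B = V + 32.7171·d_B = (-18.5349,-9.1910)
sweep = 180° − θ = 128.9881°

center=(-34.0769,-7.7409) T_A=(-42.7280,5.2518) T_B=(-18.5349,-9.1910) sweep=128.9881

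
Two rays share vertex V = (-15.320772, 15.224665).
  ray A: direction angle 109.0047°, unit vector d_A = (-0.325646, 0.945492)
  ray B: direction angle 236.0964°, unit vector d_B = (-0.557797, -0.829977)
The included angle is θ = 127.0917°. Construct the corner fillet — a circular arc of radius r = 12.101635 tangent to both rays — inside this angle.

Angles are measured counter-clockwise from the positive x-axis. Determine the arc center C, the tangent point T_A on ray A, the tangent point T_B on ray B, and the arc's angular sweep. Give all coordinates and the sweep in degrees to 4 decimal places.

center=(-28.7237,16.9772) T_A=(-17.2817,20.9180) T_B=(-18.6796,10.2269) sweep=52.9083

bisector direction at 172.5505° = (-0.991560,0.129651)
center distance |VC| = r/sin(θ/2) = 12.101635/sin(63.5459°) = 13.516983
C = V + |VC|·bis = (-28.7237,16.9772)
T_A = V + ((C−V)·d_A)·d_A = V + 6.0216·d_A = (-17.2817,20.9180)
T_B = V + ((C−V)·d_B)·d_B = V + 6.0216·d_B = (-18.6796,10.2269)
sweep = 180° − θ = 52.9083°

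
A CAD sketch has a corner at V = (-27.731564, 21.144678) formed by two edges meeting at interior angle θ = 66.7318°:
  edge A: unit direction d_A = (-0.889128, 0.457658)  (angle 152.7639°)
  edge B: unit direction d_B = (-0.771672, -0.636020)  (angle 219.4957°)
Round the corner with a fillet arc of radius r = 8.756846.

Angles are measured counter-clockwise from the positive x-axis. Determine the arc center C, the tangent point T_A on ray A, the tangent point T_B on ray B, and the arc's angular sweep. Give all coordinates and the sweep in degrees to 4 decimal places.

center=(-43.5625,19.4445) T_A=(-39.5549,27.2305) T_B=(-37.9930,12.6871) sweep=113.2682

bisector direction at 186.1298° = (-0.994283,-0.106781)
center distance |VC| = r/sin(θ/2) = 8.756846/sin(33.3659°) = 15.922008
C = V + |VC|·bis = (-43.5625,19.4445)
T_A = V + ((C−V)·d_A)·d_A = V + 13.2977·d_A = (-39.5549,27.2305)
T_B = V + ((C−V)·d_B)·d_B = V + 13.2977·d_B = (-37.9930,12.6871)
sweep = 180° − θ = 113.2682°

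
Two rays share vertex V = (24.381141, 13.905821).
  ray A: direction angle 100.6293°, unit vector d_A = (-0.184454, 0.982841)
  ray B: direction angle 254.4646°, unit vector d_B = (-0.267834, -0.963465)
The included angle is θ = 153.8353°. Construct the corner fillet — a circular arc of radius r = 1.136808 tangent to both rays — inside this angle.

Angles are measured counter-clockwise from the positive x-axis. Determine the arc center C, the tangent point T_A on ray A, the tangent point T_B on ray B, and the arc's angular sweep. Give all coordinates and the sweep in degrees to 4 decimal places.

bisector direction at 177.5470° = (-0.999084,0.042801)
center distance |VC| = r/sin(θ/2) = 1.136808/sin(76.9176°) = 1.167099
C = V + |VC|·bis = (23.2151,13.9558)
T_A = V + ((C−V)·d_A)·d_A = V + 0.2642·d_A = (24.3324,14.1655)
T_B = V + ((C−V)·d_B)·d_B = V + 0.2642·d_B = (24.3104,13.6513)
sweep = 180° − θ = 26.1647°

center=(23.2151,13.9558) T_A=(24.3324,14.1655) T_B=(24.3104,13.6513) sweep=26.1647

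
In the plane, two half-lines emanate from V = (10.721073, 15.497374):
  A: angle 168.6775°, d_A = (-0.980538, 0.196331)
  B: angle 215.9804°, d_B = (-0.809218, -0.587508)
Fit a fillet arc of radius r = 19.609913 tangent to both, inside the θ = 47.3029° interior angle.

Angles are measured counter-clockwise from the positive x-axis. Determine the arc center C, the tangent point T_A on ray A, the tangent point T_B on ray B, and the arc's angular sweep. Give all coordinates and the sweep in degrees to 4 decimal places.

bisector direction at 192.3290° = (-0.976938,-0.213524)
center distance |VC| = r/sin(θ/2) = 19.609913/sin(23.6515°) = 48.881591
C = V + |VC|·bis = (-37.0332,5.0600)
T_A = V + ((C−V)·d_A)·d_A = V + 44.7757·d_A = (-33.1832,24.2882)
T_B = V + ((C−V)·d_B)·d_B = V + 44.7757·d_B = (-25.5122,-10.8087)
sweep = 180° − θ = 132.6971°

center=(-37.0332,5.0600) T_A=(-33.1832,24.2882) T_B=(-25.5122,-10.8087) sweep=132.6971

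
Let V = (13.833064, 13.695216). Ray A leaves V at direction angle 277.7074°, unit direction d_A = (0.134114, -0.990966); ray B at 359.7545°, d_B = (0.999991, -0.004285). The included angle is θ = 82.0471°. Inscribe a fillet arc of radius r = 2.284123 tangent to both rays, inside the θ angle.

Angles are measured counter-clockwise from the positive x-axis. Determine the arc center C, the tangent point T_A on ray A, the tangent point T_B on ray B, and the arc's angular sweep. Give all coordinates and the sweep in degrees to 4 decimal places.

center=(16.4487,11.3999) T_A=(14.1852,11.0935) T_B=(16.4584,13.6840) sweep=97.9529

bisector direction at 318.7310° = (0.751621,-0.659596)
center distance |VC| = r/sin(θ/2) = 2.284123/sin(41.0236°) = 3.479936
C = V + |VC|·bis = (16.4487,11.3999)
T_A = V + ((C−V)·d_A)·d_A = V + 2.6254·d_A = (14.1852,11.0935)
T_B = V + ((C−V)·d_B)·d_B = V + 2.6254·d_B = (16.4584,13.6840)
sweep = 180° − θ = 97.9529°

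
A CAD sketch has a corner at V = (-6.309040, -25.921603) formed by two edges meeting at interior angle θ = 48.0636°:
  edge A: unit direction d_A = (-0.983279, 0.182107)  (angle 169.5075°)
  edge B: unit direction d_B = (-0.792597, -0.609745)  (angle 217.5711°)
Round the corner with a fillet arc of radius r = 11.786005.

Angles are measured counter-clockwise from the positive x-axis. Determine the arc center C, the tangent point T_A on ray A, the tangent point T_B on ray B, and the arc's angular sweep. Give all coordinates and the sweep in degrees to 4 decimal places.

bisector direction at 193.5393° = (-0.972210,-0.234112)
center distance |VC| = r/sin(θ/2) = 11.786005/sin(24.0318°) = 28.940921
C = V + |VC|·bis = (-34.4457,-32.6970)
T_A = V + ((C−V)·d_A)·d_A = V + 26.4323·d_A = (-32.2994,-21.1081)
T_B = V + ((C−V)·d_B)·d_B = V + 26.4323·d_B = (-27.2592,-42.0386)
sweep = 180° − θ = 131.9364°

center=(-34.4457,-32.6970) T_A=(-32.2994,-21.1081) T_B=(-27.2592,-42.0386) sweep=131.9364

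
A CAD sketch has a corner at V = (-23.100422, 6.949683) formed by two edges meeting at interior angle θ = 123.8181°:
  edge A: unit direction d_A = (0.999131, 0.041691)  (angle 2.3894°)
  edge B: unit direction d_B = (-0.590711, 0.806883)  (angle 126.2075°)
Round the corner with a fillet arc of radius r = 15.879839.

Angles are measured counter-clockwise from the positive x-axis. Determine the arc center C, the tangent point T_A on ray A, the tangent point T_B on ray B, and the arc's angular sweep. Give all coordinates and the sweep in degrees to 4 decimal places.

bisector direction at 64.2985° = (0.433683,0.901065)
center distance |VC| = r/sin(θ/2) = 15.879839/sin(61.9091°) = 18.000245
C = V + |VC|·bis = (-15.2940,23.1691)
T_A = V + ((C−V)·d_A)·d_A = V + 8.4758·d_A = (-14.6320,7.3030)
T_B = V + ((C−V)·d_B)·d_B = V + 8.4758·d_B = (-28.1072,13.7887)
sweep = 180° − θ = 56.1819°

center=(-15.2940,23.1691) T_A=(-14.6320,7.3030) T_B=(-28.1072,13.7887) sweep=56.1819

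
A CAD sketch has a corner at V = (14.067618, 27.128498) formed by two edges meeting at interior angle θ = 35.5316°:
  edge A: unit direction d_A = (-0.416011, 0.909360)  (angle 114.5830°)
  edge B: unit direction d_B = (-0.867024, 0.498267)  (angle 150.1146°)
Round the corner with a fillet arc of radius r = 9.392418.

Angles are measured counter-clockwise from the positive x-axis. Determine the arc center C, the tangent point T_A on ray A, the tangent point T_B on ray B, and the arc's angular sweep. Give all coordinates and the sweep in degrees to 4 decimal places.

center=(-6.6684,49.8782) T_A=(1.8726,53.7855) T_B=(-11.3484,41.7347) sweep=144.4684

bisector direction at 132.3488° = (-0.673642,0.739058)
center distance |VC| = r/sin(θ/2) = 9.392418/sin(17.7658°) = 30.782004
C = V + |VC|·bis = (-6.6684,49.8782)
T_A = V + ((C−V)·d_A)·d_A = V + 29.3141·d_A = (1.8726,53.7855)
T_B = V + ((C−V)·d_B)·d_B = V + 29.3141·d_B = (-11.3484,41.7347)
sweep = 180° − θ = 144.4684°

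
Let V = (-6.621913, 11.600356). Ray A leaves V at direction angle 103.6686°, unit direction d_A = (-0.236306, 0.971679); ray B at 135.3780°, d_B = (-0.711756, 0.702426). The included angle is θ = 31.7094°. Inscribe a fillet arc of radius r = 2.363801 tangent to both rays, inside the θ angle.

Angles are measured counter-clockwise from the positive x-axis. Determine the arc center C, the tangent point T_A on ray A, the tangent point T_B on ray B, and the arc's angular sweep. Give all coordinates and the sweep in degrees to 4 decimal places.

bisector direction at 119.5233° = (-0.492777,0.870155)
center distance |VC| = r/sin(θ/2) = 2.363801/sin(15.8547°) = 8.652313
C = V + |VC|·bis = (-10.8856,19.1292)
T_A = V + ((C−V)·d_A)·d_A = V + 8.3232·d_A = (-8.5887,19.6878)
T_B = V + ((C−V)·d_B)·d_B = V + 8.3232·d_B = (-12.5460,17.4468)
sweep = 180° − θ = 148.2906°

center=(-10.8856,19.1292) T_A=(-8.5887,19.6878) T_B=(-12.5460,17.4468) sweep=148.2906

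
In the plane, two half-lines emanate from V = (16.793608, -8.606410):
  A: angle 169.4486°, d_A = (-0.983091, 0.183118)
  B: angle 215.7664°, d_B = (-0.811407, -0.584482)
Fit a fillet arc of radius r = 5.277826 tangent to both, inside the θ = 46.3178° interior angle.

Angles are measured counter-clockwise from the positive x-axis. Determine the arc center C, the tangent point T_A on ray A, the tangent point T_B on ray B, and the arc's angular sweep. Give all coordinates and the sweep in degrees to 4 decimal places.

center=(3.6973,-11.5356) T_A=(4.6637,-6.3470) T_B=(6.7820,-15.8181) sweep=133.6822

bisector direction at 192.6075° = (-0.975888,-0.218271)
center distance |VC| = r/sin(θ/2) = 5.277826/sin(23.1589°) = 13.419937
C = V + |VC|·bis = (3.6973,-11.5356)
T_A = V + ((C−V)·d_A)·d_A = V + 12.3385·d_A = (4.6637,-6.3470)
T_B = V + ((C−V)·d_B)·d_B = V + 12.3385·d_B = (6.7820,-15.8181)
sweep = 180° − θ = 133.6822°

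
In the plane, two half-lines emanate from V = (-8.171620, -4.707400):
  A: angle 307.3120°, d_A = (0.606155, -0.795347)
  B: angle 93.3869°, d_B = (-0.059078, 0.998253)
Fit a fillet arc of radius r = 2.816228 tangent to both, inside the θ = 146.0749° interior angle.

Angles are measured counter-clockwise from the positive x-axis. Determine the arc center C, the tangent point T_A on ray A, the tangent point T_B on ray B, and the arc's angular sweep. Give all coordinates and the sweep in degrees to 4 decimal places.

center=(-5.4111,-3.6835) T_A=(-7.6509,-5.3906) T_B=(-8.2224,-3.8499) sweep=33.9251

bisector direction at 20.3494° = (0.937589,0.347745)
center distance |VC| = r/sin(θ/2) = 2.816228/sin(73.0375°) = 2.944319
C = V + |VC|·bis = (-5.4111,-3.6835)
T_A = V + ((C−V)·d_A)·d_A = V + 0.8590·d_A = (-7.6509,-5.3906)
T_B = V + ((C−V)·d_B)·d_B = V + 0.8590·d_B = (-8.2224,-3.8499)
sweep = 180° − θ = 33.9251°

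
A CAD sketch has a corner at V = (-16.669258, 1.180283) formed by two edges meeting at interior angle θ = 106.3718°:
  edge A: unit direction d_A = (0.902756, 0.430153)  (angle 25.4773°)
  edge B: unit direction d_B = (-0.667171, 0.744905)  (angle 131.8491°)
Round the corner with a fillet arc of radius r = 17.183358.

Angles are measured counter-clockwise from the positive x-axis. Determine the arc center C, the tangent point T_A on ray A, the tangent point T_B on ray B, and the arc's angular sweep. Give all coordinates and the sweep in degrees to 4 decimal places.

center=(-12.4500,22.2250) T_A=(-5.0586,6.7127) T_B=(-25.2500,10.7608) sweep=73.6282

bisector direction at 78.6632° = (0.196576,0.980489)
center distance |VC| = r/sin(θ/2) = 17.183358/sin(53.1859°) = 21.463531
C = V + |VC|·bis = (-12.4500,22.2250)
T_A = V + ((C−V)·d_A)·d_A = V + 12.8614·d_A = (-5.0586,6.7127)
T_B = V + ((C−V)·d_B)·d_B = V + 12.8614·d_B = (-25.2500,10.7608)
sweep = 180° − θ = 73.6282°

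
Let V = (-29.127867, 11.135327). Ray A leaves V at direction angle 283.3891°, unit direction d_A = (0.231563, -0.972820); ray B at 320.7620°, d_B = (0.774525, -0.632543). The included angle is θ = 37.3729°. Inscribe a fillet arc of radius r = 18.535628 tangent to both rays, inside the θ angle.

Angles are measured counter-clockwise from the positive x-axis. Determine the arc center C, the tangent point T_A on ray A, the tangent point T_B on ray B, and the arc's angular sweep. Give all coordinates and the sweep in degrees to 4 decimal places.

center=(1.5945,-37.8868) T_A=(-16.4373,-42.1789) T_B=(13.3191,-23.5305) sweep=142.6271

bisector direction at 302.0756° = (0.531037,-0.847349)
center distance |VC| = r/sin(θ/2) = 18.535628/sin(18.6865°) = 57.853514
C = V + |VC|·bis = (1.5945,-37.8868)
T_A = V + ((C−V)·d_A)·d_A = V + 54.8038·d_A = (-16.4373,-42.1789)
T_B = V + ((C−V)·d_B)·d_B = V + 54.8038·d_B = (13.3191,-23.5305)
sweep = 180° − θ = 142.6271°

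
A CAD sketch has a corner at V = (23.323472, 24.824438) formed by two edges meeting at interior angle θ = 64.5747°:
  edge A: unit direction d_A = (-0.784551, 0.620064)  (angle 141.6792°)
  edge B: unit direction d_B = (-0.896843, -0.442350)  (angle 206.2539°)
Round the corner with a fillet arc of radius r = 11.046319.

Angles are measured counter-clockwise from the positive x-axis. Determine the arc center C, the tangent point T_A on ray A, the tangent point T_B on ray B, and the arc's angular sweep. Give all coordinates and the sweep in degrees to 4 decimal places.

center=(2.7584,26.9980) T_A=(9.6079,35.6645) T_B=(7.6448,17.0912) sweep=115.4253

bisector direction at 173.9666° = (-0.994461,0.105109)
center distance |VC| = r/sin(θ/2) = 11.046319/sin(32.2874°) = 20.679573
C = V + |VC|·bis = (2.7584,26.9980)
T_A = V + ((C−V)·d_A)·d_A = V + 17.4821·d_A = (9.6079,35.6645)
T_B = V + ((C−V)·d_B)·d_B = V + 17.4821·d_B = (7.6448,17.0912)
sweep = 180° − θ = 115.4253°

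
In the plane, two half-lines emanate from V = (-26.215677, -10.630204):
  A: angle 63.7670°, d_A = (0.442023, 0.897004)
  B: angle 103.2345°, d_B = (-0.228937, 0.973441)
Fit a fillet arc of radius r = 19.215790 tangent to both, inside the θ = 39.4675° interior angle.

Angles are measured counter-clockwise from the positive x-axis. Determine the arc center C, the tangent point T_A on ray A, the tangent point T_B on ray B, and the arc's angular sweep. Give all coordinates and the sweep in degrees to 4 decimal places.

center=(-19.7740,45.9145) T_A=(-2.5373,37.4207) T_B=(-38.4794,41.5153) sweep=140.5325

bisector direction at 83.5007° = (0.113190,0.993573)
center distance |VC| = r/sin(θ/2) = 19.215790/sin(19.7338°) = 56.910419
C = V + |VC|·bis = (-19.7740,45.9145)
T_A = V + ((C−V)·d_A)·d_A = V + 53.5682·d_A = (-2.5373,37.4207)
T_B = V + ((C−V)·d_B)·d_B = V + 53.5682·d_B = (-38.4794,41.5153)
sweep = 180° − θ = 140.5325°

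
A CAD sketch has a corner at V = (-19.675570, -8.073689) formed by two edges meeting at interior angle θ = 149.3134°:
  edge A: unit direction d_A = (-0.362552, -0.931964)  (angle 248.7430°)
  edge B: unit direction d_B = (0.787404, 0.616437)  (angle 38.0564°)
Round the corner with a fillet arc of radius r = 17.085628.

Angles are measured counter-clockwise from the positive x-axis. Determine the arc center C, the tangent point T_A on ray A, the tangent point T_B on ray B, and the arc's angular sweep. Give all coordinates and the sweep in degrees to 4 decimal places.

bisector direction at 323.3997° = (0.802814,-0.596229)
center distance |VC| = r/sin(θ/2) = 17.085628/sin(74.6567°) = 17.717106
C = V + |VC|·bis = (-5.4520,-18.6371)
T_A = V + ((C−V)·d_A)·d_A = V + 4.6880·d_A = (-21.3752,-12.4427)
T_B = V + ((C−V)·d_B)·d_B = V + 4.6880·d_B = (-15.9842,-5.1838)
sweep = 180° − θ = 30.6866°

center=(-5.4520,-18.6371) T_A=(-21.3752,-12.4427) T_B=(-15.9842,-5.1838) sweep=30.6866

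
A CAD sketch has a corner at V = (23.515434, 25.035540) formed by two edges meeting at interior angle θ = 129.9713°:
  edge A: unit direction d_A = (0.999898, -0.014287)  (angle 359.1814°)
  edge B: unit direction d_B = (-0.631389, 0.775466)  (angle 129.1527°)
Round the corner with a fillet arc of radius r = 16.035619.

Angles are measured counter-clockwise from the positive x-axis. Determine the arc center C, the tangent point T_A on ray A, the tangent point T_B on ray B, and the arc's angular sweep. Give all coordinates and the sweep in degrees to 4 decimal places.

center=(31.2262,40.9626) T_A=(30.9971,24.9286) T_B=(18.7911,30.8379) sweep=50.0287

bisector direction at 64.1671° = (0.435749,0.900068)
center distance |VC| = r/sin(θ/2) = 16.035619/sin(64.9857°) = 17.695415
C = V + |VC|·bis = (31.2262,40.9626)
T_A = V + ((C−V)·d_A)·d_A = V + 7.4824·d_A = (30.9971,24.9286)
T_B = V + ((C−V)·d_B)·d_B = V + 7.4824·d_B = (18.7911,30.8379)
sweep = 180° − θ = 50.0287°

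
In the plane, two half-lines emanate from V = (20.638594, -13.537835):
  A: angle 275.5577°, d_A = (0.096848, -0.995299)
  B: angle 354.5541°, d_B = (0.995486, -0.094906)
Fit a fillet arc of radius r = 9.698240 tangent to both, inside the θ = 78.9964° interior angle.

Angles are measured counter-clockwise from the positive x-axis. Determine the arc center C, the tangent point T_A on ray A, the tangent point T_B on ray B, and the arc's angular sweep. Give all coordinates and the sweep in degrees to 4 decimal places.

center=(31.4307,-24.3089) T_A=(21.7781,-25.2482) T_B=(32.3511,-14.6545) sweep=101.0036

bisector direction at 315.0559° = (0.707796,-0.706417)
center distance |VC| = r/sin(θ/2) = 9.698240/sin(39.4982°) = 15.247511
C = V + |VC|·bis = (31.4307,-24.3089)
T_A = V + ((C−V)·d_A)·d_A = V + 11.7657·d_A = (21.7781,-25.2482)
T_B = V + ((C−V)·d_B)·d_B = V + 11.7657·d_B = (32.3511,-14.6545)
sweep = 180° − θ = 101.0036°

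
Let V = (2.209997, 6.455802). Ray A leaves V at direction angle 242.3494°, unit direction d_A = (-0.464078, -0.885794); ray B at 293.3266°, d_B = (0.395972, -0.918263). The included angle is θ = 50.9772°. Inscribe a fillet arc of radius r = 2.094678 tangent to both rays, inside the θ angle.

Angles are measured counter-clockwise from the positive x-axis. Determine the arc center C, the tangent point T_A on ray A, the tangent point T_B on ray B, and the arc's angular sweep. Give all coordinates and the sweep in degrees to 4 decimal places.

bisector direction at 267.8380° = (-0.037725,-0.999288)
center distance |VC| = r/sin(θ/2) = 2.094678/sin(25.4886°) = 4.867592
C = V + |VC|·bis = (2.0264,1.5917)
T_A = V + ((C−V)·d_A)·d_A = V + 4.3938·d_A = (0.1709,2.5638)
T_B = V + ((C−V)·d_B)·d_B = V + 4.3938·d_B = (3.9498,2.4211)
sweep = 180° − θ = 129.0228°

center=(2.0264,1.5917) T_A=(0.1709,2.5638) T_B=(3.9498,2.4211) sweep=129.0228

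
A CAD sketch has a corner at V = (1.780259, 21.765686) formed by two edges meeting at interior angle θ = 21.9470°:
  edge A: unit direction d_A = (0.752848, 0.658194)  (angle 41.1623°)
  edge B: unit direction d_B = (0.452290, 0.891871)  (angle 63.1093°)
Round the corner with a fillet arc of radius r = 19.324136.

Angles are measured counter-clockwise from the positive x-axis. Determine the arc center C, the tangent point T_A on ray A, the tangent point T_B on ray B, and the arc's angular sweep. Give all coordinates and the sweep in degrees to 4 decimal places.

center=(64.0902,101.9096) T_A=(76.8092,87.3614) T_B=(46.8555,110.6497) sweep=158.0530

bisector direction at 52.1358° = (0.613792,0.789468)
center distance |VC| = r/sin(θ/2) = 19.324136/sin(10.9735°) = 101.516325
C = V + |VC|·bis = (64.0902,101.9096)
T_A = V + ((C−V)·d_A)·d_A = V + 99.6601·d_A = (76.8092,87.3614)
T_B = V + ((C−V)·d_B)·d_B = V + 99.6601·d_B = (46.8555,110.6497)
sweep = 180° − θ = 158.0530°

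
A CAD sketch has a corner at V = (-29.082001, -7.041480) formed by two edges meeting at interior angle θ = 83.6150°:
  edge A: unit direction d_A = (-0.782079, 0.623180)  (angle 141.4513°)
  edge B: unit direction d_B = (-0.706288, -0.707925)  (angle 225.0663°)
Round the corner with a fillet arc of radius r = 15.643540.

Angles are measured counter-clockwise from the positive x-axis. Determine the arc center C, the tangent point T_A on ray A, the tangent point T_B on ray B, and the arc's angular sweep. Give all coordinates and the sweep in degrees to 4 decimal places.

center=(-52.5107,-8.3755) T_A=(-42.7619,3.8590) T_B=(-41.4362,-19.4243) sweep=96.3850

bisector direction at 183.2588° = (-0.998383,-0.056846)
center distance |VC| = r/sin(θ/2) = 15.643540/sin(41.8075°) = 23.466599
C = V + |VC|·bis = (-52.5107,-8.3755)
T_A = V + ((C−V)·d_A)·d_A = V + 17.4917·d_A = (-42.7619,3.8590)
T_B = V + ((C−V)·d_B)·d_B = V + 17.4917·d_B = (-41.4362,-19.4243)
sweep = 180° − θ = 96.3850°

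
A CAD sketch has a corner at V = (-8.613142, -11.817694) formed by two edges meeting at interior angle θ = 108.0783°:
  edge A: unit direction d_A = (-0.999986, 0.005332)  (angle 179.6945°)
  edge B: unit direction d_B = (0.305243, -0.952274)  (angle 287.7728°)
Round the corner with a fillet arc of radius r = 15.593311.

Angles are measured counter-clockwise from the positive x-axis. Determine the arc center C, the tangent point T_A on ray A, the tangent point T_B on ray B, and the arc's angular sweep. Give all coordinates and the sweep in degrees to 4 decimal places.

center=(-20.0091,-27.3505) T_A=(-19.9259,-11.7574) T_B=(-5.1599,-22.5907) sweep=71.9217

bisector direction at 233.7336° = (-0.591540,-0.806276)
center distance |VC| = r/sin(θ/2) = 15.593311/sin(54.0391°) = 19.264833
C = V + |VC|·bis = (-20.0091,-27.3505)
T_A = V + ((C−V)·d_A)·d_A = V + 11.3129·d_A = (-19.9259,-11.7574)
T_B = V + ((C−V)·d_B)·d_B = V + 11.3129·d_B = (-5.1599,-22.5907)
sweep = 180° − θ = 71.9217°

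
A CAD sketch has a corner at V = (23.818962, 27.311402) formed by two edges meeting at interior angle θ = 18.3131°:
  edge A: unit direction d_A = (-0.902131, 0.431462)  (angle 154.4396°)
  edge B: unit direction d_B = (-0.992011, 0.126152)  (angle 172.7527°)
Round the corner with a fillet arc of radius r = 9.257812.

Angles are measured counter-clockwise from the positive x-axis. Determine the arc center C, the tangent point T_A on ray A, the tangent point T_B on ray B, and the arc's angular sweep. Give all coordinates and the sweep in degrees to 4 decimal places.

bisector direction at 163.5961° = (-0.959295,0.282406)
center distance |VC| = r/sin(θ/2) = 9.257812/sin(9.1565°) = 58.176733
C = V + |VC|·bis = (-31.9897,43.7409)
T_A = V + ((C−V)·d_A)·d_A = V + 57.4354·d_A = (-27.9953,52.0926)
T_B = V + ((C−V)·d_B)·d_B = V + 57.4354·d_B = (-33.1576,34.5570)
sweep = 180° − θ = 161.6869°

center=(-31.9897,43.7409) T_A=(-27.9953,52.0926) T_B=(-33.1576,34.5570) sweep=161.6869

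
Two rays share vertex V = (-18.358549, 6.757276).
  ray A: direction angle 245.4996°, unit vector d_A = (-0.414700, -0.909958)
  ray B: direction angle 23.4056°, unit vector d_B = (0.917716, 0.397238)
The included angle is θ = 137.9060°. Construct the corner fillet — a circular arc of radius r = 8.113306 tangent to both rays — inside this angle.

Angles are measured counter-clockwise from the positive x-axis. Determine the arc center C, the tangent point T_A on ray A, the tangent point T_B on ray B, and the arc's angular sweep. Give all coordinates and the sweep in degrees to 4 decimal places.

bisector direction at 314.4526° = (0.700319,-0.713830)
center distance |VC| = r/sin(θ/2) = 8.113306/sin(68.9530°) = 8.693267
C = V + |VC|·bis = (-12.2705,0.5518)
T_A = V + ((C−V)·d_A)·d_A = V + 3.1220·d_A = (-19.6533,3.9163)
T_B = V + ((C−V)·d_B)·d_B = V + 3.1220·d_B = (-15.4934,7.9975)
sweep = 180° − θ = 42.0940°

center=(-12.2705,0.5518) T_A=(-19.6533,3.9163) T_B=(-15.4934,7.9975) sweep=42.0940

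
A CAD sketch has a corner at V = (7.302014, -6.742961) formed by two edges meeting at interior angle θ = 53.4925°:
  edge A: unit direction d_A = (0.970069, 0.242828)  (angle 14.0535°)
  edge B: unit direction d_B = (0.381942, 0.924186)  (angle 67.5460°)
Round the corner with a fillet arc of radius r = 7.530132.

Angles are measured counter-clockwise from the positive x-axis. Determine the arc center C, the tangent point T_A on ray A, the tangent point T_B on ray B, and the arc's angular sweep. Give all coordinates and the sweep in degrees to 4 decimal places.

center=(19.9682,4.1901) T_A=(21.7967,-3.1146) T_B=(13.0090,7.0662) sweep=126.5075

bisector direction at 40.7997° = (0.756998,0.653417)
center distance |VC| = r/sin(θ/2) = 7.530132/sin(26.7462°) = 16.732140
C = V + |VC|·bis = (19.9682,4.1901)
T_A = V + ((C−V)·d_A)·d_A = V + 14.9419·d_A = (21.7967,-3.1146)
T_B = V + ((C−V)·d_B)·d_B = V + 14.9419·d_B = (13.0090,7.0662)
sweep = 180° − θ = 126.5075°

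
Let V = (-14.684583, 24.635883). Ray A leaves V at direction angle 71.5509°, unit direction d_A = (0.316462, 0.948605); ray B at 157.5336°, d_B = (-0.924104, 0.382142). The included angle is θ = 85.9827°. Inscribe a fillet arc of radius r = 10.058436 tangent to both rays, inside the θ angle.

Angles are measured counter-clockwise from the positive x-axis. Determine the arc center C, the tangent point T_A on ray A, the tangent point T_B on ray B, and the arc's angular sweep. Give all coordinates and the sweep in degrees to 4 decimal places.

center=(-20.8116,38.0541) T_A=(-11.2701,34.8710) T_B=(-24.6553,28.7590) sweep=94.0173

bisector direction at 114.5422° = (-0.415364,0.909655)
center distance |VC| = r/sin(θ/2) = 10.058436/sin(42.9913°) = 14.750864
C = V + |VC|·bis = (-20.8116,38.0541)
T_A = V + ((C−V)·d_A)·d_A = V + 10.7896·d_A = (-11.2701,34.8710)
T_B = V + ((C−V)·d_B)·d_B = V + 10.7896·d_B = (-24.6553,28.7590)
sweep = 180° − θ = 94.0173°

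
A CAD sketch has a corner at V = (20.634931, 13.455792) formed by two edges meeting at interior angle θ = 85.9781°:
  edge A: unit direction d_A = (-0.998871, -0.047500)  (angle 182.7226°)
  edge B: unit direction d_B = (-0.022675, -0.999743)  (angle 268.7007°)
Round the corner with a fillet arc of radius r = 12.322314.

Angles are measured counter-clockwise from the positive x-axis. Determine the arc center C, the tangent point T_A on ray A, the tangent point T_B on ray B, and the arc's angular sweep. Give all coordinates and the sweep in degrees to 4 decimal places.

center=(8.0160,0.5195) T_A=(7.4307,12.8279) T_B=(20.3352,0.2401) sweep=94.0219

bisector direction at 225.7117° = (-0.698270,-0.715835)
center distance |VC| = r/sin(θ/2) = 12.322314/sin(42.9890°) = 18.071657
C = V + |VC|·bis = (8.0160,0.5195)
T_A = V + ((C−V)·d_A)·d_A = V + 13.2191·d_A = (7.4307,12.8279)
T_B = V + ((C−V)·d_B)·d_B = V + 13.2191·d_B = (20.3352,0.2401)
sweep = 180° − θ = 94.0219°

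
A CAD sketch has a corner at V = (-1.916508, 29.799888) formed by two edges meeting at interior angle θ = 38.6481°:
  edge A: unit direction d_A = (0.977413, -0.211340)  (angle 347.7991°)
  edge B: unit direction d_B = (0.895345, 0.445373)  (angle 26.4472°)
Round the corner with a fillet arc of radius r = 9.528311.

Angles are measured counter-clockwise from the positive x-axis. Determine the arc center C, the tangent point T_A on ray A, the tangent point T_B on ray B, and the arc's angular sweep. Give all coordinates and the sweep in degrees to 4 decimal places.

bisector direction at 7.1232° = (0.992282,0.124002)
center distance |VC| = r/sin(θ/2) = 9.528311/sin(19.3240°) = 28.794222
C = V + |VC|·bis = (26.6555,33.3704)
T_A = V + ((C−V)·d_A)·d_A = V + 27.1720·d_A = (24.6418,24.0573)
T_B = V + ((C−V)·d_B)·d_B = V + 27.1720·d_B = (22.4118,41.9016)
sweep = 180° − θ = 141.3519°

center=(26.6555,33.3704) T_A=(24.6418,24.0573) T_B=(22.4118,41.9016) sweep=141.3519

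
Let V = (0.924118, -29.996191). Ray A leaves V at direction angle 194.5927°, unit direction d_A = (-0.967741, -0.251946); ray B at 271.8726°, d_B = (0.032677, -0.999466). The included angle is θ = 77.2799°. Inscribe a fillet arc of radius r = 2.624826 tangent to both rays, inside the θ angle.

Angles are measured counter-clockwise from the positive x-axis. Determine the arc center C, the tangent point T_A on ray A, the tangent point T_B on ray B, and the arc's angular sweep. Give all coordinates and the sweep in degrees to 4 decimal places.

bisector direction at 233.2327° = (-0.598567,-0.801073)
center distance |VC| = r/sin(θ/2) = 2.624826/sin(38.6399°) = 4.203593
C = V + |VC|·bis = (-1.5920,-33.3636)
T_A = V + ((C−V)·d_A)·d_A = V + 3.2834·d_A = (-2.2533,-30.8234)
T_B = V + ((C−V)·d_B)·d_B = V + 3.2834·d_B = (1.0314,-33.2778)
sweep = 180° − θ = 102.7201°

center=(-1.5920,-33.3636) T_A=(-2.2533,-30.8234) T_B=(1.0314,-33.2778) sweep=102.7201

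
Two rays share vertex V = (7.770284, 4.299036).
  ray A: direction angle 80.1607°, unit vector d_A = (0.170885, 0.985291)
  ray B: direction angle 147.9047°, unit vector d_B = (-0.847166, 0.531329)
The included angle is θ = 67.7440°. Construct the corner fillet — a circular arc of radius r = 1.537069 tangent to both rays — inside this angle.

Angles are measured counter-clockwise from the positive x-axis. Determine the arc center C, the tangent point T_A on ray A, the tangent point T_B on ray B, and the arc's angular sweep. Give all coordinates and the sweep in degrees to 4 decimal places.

center=(6.6471,6.8178) T_A=(8.1616,6.5552) T_B=(5.8304,5.5157) sweep=112.2560

bisector direction at 114.0327° = (-0.407258,0.913313)
center distance |VC| = r/sin(θ/2) = 1.537069/sin(33.8720°) = 2.757869
C = V + |VC|·bis = (6.6471,6.8178)
T_A = V + ((C−V)·d_A)·d_A = V + 2.2898·d_A = (8.1616,6.5552)
T_B = V + ((C−V)·d_B)·d_B = V + 2.2898·d_B = (5.8304,5.5157)
sweep = 180° − θ = 112.2560°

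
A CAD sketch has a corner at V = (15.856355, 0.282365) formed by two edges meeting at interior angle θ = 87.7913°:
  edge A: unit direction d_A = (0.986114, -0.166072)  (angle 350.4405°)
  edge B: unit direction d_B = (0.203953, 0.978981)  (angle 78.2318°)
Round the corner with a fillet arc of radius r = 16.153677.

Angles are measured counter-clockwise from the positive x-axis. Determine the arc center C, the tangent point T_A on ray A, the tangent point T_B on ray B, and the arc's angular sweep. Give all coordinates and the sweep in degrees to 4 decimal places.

bisector direction at 34.3361° = (0.825743,0.564047)
center distance |VC| = r/sin(θ/2) = 16.153677/sin(43.8957°) = 23.298109
C = V + |VC|·bis = (35.0946,13.4236)
T_A = V + ((C−V)·d_A)·d_A = V + 16.7887·d_A = (32.4119,-2.5058)
T_B = V + ((C−V)·d_B)·d_B = V + 16.7887·d_B = (19.2805,16.7182)
sweep = 180° − θ = 92.2087°

center=(35.0946,13.4236) T_A=(32.4119,-2.5058) T_B=(19.2805,16.7182) sweep=92.2087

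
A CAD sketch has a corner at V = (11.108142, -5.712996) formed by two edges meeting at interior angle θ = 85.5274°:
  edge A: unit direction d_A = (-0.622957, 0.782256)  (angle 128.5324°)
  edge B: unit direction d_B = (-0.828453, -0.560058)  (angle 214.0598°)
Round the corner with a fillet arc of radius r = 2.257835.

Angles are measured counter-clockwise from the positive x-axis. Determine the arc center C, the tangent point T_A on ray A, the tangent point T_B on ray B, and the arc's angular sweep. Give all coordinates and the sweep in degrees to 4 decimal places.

center=(7.8211,-5.2098) T_A=(9.5873,-3.8032) T_B=(9.0856,-7.0803) sweep=94.4726

bisector direction at 171.2961° = (-0.988484,0.151328)
center distance |VC| = r/sin(θ/2) = 2.257835/sin(42.7637°) = 3.325352
C = V + |VC|·bis = (7.8211,-5.2098)
T_A = V + ((C−V)·d_A)·d_A = V + 2.4413·d_A = (9.5873,-3.8032)
T_B = V + ((C−V)·d_B)·d_B = V + 2.4413·d_B = (9.0856,-7.0803)
sweep = 180° − θ = 94.4726°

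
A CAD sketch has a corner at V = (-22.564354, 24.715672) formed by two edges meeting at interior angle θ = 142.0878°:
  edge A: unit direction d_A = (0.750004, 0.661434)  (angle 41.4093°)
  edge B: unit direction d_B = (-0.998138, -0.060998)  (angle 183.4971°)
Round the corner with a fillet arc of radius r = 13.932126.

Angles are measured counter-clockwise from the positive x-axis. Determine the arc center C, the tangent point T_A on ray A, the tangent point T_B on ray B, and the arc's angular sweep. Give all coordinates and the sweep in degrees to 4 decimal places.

center=(-28.1906,38.3300) T_A=(-18.9754,27.8808) T_B=(-27.3407,24.4238) sweep=37.9122

bisector direction at 112.4532° = (-0.381929,0.924192)
center distance |VC| = r/sin(θ/2) = 13.932126/sin(71.0439°) = 14.731023
C = V + |VC|·bis = (-28.1906,38.3300)
T_A = V + ((C−V)·d_A)·d_A = V + 4.7853·d_A = (-18.9754,27.8808)
T_B = V + ((C−V)·d_B)·d_B = V + 4.7853·d_B = (-27.3407,24.4238)
sweep = 180° − θ = 37.9122°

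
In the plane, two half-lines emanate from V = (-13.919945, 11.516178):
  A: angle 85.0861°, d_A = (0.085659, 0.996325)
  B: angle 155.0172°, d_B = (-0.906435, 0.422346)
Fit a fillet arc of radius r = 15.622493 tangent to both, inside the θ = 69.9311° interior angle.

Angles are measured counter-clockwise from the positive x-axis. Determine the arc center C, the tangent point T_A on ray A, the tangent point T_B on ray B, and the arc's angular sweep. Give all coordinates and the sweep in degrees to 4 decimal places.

bisector direction at 120.0516° = (-0.500780,0.865574)
center distance |VC| = r/sin(θ/2) = 15.622493/sin(34.9656°) = 27.260399
C = V + |VC|·bis = (-27.5714,35.1121)
T_A = V + ((C−V)·d_A)·d_A = V + 22.3398·d_A = (-12.0063,33.7739)
T_B = V + ((C−V)·d_B)·d_B = V + 22.3398·d_B = (-34.1695,20.9513)
sweep = 180° − θ = 110.0689°

center=(-27.5714,35.1121) T_A=(-12.0063,33.7739) T_B=(-34.1695,20.9513) sweep=110.0689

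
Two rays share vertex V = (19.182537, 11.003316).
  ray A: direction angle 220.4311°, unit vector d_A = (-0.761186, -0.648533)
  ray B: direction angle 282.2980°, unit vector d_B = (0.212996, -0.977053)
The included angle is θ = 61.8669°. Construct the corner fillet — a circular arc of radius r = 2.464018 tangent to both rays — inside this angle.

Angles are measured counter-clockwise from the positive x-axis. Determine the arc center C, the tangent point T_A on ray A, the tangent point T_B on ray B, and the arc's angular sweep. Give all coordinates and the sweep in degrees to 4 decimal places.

center=(17.6508,6.4612) T_A=(16.0528,8.3368) T_B=(20.0583,6.9860) sweep=118.1331

bisector direction at 251.3646° = (-0.319546,-0.947571)
center distance |VC| = r/sin(θ/2) = 2.464018/sin(30.9335°) = 4.793417
C = V + |VC|·bis = (17.6508,6.4612)
T_A = V + ((C−V)·d_A)·d_A = V + 4.1116·d_A = (16.0528,8.3368)
T_B = V + ((C−V)·d_B)·d_B = V + 4.1116·d_B = (20.0583,6.9860)
sweep = 180° − θ = 118.1331°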